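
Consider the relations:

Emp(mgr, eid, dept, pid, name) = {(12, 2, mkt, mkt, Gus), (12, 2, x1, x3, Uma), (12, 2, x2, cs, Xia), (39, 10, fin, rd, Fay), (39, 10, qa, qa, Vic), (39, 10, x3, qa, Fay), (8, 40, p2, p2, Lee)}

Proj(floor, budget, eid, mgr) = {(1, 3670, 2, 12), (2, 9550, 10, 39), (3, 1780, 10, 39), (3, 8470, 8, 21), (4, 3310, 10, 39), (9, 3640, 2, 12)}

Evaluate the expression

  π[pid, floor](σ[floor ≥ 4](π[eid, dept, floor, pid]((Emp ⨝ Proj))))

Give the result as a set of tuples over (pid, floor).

Emp ⋈ Proj (natural join on mgr, eid): {(12, 2, mkt, mkt, Gus, 1, 3670), (12, 2, mkt, mkt, Gus, 9, 3640), (12, 2, x1, x3, Uma, 1, 3670), (12, 2, x1, x3, Uma, 9, 3640), (12, 2, x2, cs, Xia, 1, 3670), (12, 2, x2, cs, Xia, 9, 3640), (39, 10, fin, rd, Fay, 2, 9550), (39, 10, fin, rd, Fay, 3, 1780), (39, 10, fin, rd, Fay, 4, 3310), (39, 10, qa, qa, Vic, 2, 9550), (39, 10, qa, qa, Vic, 3, 1780), (39, 10, qa, qa, Vic, 4, 3310), (39, 10, x3, qa, Fay, 2, 9550), (39, 10, x3, qa, Fay, 3, 1780), (39, 10, x3, qa, Fay, 4, 3310)}
π[eid, dept, floor, pid]: project onto (eid, dept, floor, pid) → {(10, fin, 2, rd), (10, fin, 3, rd), (10, fin, 4, rd), (10, qa, 2, qa), (10, qa, 3, qa), (10, qa, 4, qa), (10, x3, 2, qa), (10, x3, 3, qa), (10, x3, 4, qa), (2, mkt, 1, mkt), (2, mkt, 9, mkt), (2, x1, 1, x3), (2, x1, 9, x3), (2, x2, 1, cs), (2, x2, 9, cs)}
Apply σ_{floor ≥ 4}; surviving tuples: {(10, fin, 4, rd), (10, qa, 4, qa), (10, x3, 4, qa), (2, mkt, 9, mkt), (2, x1, 9, x3), (2, x2, 9, cs)}
π[pid, floor]: project onto (pid, floor) (1 duplicate(s) eliminated) → {(cs, 9), (mkt, 9), (qa, 4), (rd, 4), (x3, 9)}

{(cs, 9), (mkt, 9), (qa, 4), (rd, 4), (x3, 9)}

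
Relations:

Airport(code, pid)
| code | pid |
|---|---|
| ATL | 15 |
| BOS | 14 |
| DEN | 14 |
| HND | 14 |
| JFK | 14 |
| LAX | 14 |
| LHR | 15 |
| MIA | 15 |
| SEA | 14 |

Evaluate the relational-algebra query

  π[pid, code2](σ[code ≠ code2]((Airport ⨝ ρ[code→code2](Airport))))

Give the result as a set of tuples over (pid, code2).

{(14, BOS), (14, DEN), (14, HND), (14, JFK), (14, LAX), (14, SEA), (15, ATL), (15, LHR), (15, MIA)}

ρ[code→code2]: schema becomes (code2, pid); tuples unchanged.
Airport ⋈ ρ[code→code2](Airport) (natural join on pid): {(ATL, 15, ATL), (ATL, 15, LHR), (ATL, 15, MIA), (BOS, 14, BOS), (BOS, 14, DEN), (BOS, 14, HND), (BOS, 14, JFK), (BOS, 14, LAX), (BOS, 14, SEA), (DEN, 14, BOS), (DEN, 14, DEN), (DEN, 14, HND), (DEN, 14, JFK), (DEN, 14, LAX), (DEN, 14, SEA), (HND, 14, BOS), (HND, 14, DEN), (HND, 14, HND), (HND, 14, JFK), (HND, 14, LAX), (HND, 14, SEA), (JFK, 14, BOS), (JFK, 14, DEN), (JFK, 14, HND), (JFK, 14, JFK), (JFK, 14, LAX), (JFK, 14, SEA), (LAX, 14, BOS), (LAX, 14, DEN), (LAX, 14, HND), (LAX, 14, JFK), (LAX, 14, LAX), (LAX, 14, SEA), (LHR, 15, ATL), (LHR, 15, LHR), (LHR, 15, MIA), (MIA, 15, ATL), (MIA, 15, LHR), (MIA, 15, MIA), (SEA, 14, BOS), (SEA, 14, DEN), (SEA, 14, HND), (SEA, 14, JFK), (SEA, 14, LAX), (SEA, 14, SEA)}
Apply σ_{code ≠ code2}; surviving tuples: {(ATL, 15, LHR), (ATL, 15, MIA), (BOS, 14, DEN), (BOS, 14, HND), (BOS, 14, JFK), (BOS, 14, LAX), (BOS, 14, SEA), (DEN, 14, BOS), (DEN, 14, HND), (DEN, 14, JFK), (DEN, 14, LAX), (DEN, 14, SEA), (HND, 14, BOS), (HND, 14, DEN), (HND, 14, JFK), (HND, 14, LAX), (HND, 14, SEA), (JFK, 14, BOS), (JFK, 14, DEN), (JFK, 14, HND), (JFK, 14, LAX), (JFK, 14, SEA), (LAX, 14, BOS), (LAX, 14, DEN), (LAX, 14, HND), (LAX, 14, JFK), (LAX, 14, SEA), (LHR, 15, ATL), (LHR, 15, MIA), (MIA, 15, ATL), (MIA, 15, LHR), (SEA, 14, BOS), (SEA, 14, DEN), (SEA, 14, HND), (SEA, 14, JFK), (SEA, 14, LAX)}
π_{pid, code2} gives {(14, BOS), (14, DEN), (14, HND), (14, JFK), (14, LAX), (14, SEA), (15, ATL), (15, LHR), (15, MIA)} (27 duplicate(s) eliminated).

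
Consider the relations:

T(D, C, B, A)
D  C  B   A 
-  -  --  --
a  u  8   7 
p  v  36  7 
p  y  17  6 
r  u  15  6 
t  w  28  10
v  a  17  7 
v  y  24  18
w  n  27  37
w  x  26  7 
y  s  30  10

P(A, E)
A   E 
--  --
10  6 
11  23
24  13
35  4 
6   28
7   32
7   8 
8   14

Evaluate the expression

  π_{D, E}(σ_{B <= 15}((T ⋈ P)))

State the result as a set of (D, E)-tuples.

{(a, 32), (a, 8), (r, 28)}

Natural join on A: {(a, u, 8, 7, 32), (a, u, 8, 7, 8), (p, v, 36, 7, 32), (p, v, 36, 7, 8), (p, y, 17, 6, 28), (r, u, 15, 6, 28), (t, w, 28, 10, 6), (v, a, 17, 7, 32), (v, a, 17, 7, 8), (w, x, 26, 7, 32), (w, x, 26, 7, 8), (y, s, 30, 10, 6)}
Selection B <= 15: {(a, u, 8, 7, 32), (a, u, 8, 7, 8), (r, u, 15, 6, 28)}
Projecting to D, E: {(a, 32), (a, 8), (r, 28)}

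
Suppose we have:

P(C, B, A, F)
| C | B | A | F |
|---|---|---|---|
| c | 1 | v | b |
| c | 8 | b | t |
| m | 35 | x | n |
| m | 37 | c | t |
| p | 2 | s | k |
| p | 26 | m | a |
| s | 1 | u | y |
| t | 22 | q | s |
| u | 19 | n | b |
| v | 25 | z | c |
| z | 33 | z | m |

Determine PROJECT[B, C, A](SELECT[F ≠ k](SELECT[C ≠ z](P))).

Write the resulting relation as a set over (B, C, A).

Apply σ_{C ≠ z}; surviving tuples: {(c, 1, v, b), (c, 8, b, t), (m, 35, x, n), (m, 37, c, t), (p, 2, s, k), (p, 26, m, a), (s, 1, u, y), (t, 22, q, s), (u, 19, n, b), (v, 25, z, c)}
Apply σ_{F ≠ k}; surviving tuples: {(c, 1, v, b), (c, 8, b, t), (m, 35, x, n), (m, 37, c, t), (p, 26, m, a), (s, 1, u, y), (t, 22, q, s), (u, 19, n, b), (v, 25, z, c)}
Projecting to B, C, A: {(1, c, v), (1, s, u), (19, u, n), (22, t, q), (25, v, z), (26, p, m), (35, m, x), (37, m, c), (8, c, b)}

{(1, c, v), (1, s, u), (19, u, n), (22, t, q), (25, v, z), (26, p, m), (35, m, x), (37, m, c), (8, c, b)}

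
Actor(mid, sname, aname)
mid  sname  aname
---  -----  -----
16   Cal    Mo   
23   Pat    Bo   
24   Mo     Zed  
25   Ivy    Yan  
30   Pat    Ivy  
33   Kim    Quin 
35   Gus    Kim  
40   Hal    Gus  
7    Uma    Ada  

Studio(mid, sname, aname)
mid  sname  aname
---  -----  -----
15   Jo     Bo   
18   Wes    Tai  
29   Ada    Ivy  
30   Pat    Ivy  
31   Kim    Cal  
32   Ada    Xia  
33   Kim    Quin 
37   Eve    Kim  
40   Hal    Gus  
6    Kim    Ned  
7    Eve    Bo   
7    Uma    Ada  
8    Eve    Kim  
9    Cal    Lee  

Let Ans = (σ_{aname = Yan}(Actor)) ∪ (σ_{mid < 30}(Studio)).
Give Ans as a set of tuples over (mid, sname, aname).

Selection aname = Yan: {(25, Ivy, Yan)}
Selection mid < 30: {(15, Jo, Bo), (18, Wes, Tai), (29, Ada, Ivy), (6, Kim, Ned), (7, Eve, Bo), (7, Uma, Ada), (8, Eve, Kim), (9, Cal, Lee)}
Union: {(25, Ivy, Yan)} with {(15, Jo, Bo), (18, Wes, Tai), (29, Ada, Ivy), (6, Kim, Ned), (7, Eve, Bo), (7, Uma, Ada), (8, Eve, Kim), (9, Cal, Lee)} → {(15, Jo, Bo), (18, Wes, Tai), (25, Ivy, Yan), (29, Ada, Ivy), (6, Kim, Ned), (7, Eve, Bo), (7, Uma, Ada), (8, Eve, Kim), (9, Cal, Lee)}

{(15, Jo, Bo), (18, Wes, Tai), (25, Ivy, Yan), (29, Ada, Ivy), (6, Kim, Ned), (7, Eve, Bo), (7, Uma, Ada), (8, Eve, Kim), (9, Cal, Lee)}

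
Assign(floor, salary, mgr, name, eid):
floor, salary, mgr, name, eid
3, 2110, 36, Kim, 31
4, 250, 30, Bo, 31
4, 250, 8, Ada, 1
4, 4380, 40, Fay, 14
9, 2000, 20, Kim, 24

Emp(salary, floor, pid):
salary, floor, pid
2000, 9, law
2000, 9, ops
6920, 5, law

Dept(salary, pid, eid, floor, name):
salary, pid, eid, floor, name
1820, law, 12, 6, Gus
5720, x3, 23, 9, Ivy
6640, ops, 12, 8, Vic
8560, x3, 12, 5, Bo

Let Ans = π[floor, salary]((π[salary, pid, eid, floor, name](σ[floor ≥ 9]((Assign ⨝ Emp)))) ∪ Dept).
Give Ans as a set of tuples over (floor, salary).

Natural join on floor, salary: {(9, 2000, 20, Kim, 24, law), (9, 2000, 20, Kim, 24, ops)}
Selection floor ≥ 9: {(9, 2000, 20, Kim, 24, law), (9, 2000, 20, Kim, 24, ops)}
π_{salary, pid, eid, floor, name} gives {(2000, law, 24, 9, Kim), (2000, ops, 24, 9, Kim)}.
Taking the union: {(1820, law, 12, 6, Gus), (2000, law, 24, 9, Kim), (2000, ops, 24, 9, Kim), (5720, x3, 23, 9, Ivy), (6640, ops, 12, 8, Vic), (8560, x3, 12, 5, Bo)}
π_{floor, salary} gives {(5, 8560), (6, 1820), (8, 6640), (9, 2000), (9, 5720)} (1 duplicate(s) eliminated).

{(5, 8560), (6, 1820), (8, 6640), (9, 2000), (9, 5720)}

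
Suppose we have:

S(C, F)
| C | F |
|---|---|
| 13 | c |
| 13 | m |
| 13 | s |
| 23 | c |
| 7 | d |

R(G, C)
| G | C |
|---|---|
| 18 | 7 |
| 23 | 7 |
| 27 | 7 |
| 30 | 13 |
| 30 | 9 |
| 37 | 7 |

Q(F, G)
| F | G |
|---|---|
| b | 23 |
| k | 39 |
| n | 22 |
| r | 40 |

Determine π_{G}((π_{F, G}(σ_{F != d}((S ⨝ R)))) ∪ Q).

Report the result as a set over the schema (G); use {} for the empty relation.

Joining S and R on C yields {(13, c, 30), (13, m, 30), (13, s, 30), (7, d, 18), (7, d, 23), (7, d, 27), (7, d, 37)}.
Filtering on F != d leaves {(13, c, 30), (13, m, 30), (13, s, 30)}.
Projecting to F, G: {(c, 30), (m, 30), (s, 30)}
Taking the union: {(b, 23), (c, 30), (k, 39), (m, 30), (n, 22), (r, 40), (s, 30)}
Projecting to G (2 duplicate(s) eliminated): {22, 23, 30, 39, 40}

{22, 23, 30, 39, 40}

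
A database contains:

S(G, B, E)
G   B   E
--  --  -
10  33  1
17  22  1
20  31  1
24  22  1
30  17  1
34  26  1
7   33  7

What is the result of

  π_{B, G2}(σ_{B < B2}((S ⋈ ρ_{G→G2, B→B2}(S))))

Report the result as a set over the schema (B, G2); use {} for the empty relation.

{(17, 10), (17, 17), (17, 20), (17, 24), (17, 34), (22, 10), (22, 20), (22, 34), (26, 10), (26, 20), (31, 10)}

ρ[G→G2, B→B2]: schema becomes (G2, B2, E); tuples unchanged.
Natural join on E: {(10, 33, 1, 10, 33), (10, 33, 1, 17, 22), (10, 33, 1, 20, 31), (10, 33, 1, 24, 22), (10, 33, 1, 30, 17), (10, 33, 1, 34, 26), (17, 22, 1, 10, 33), (17, 22, 1, 17, 22), (17, 22, 1, 20, 31), (17, 22, 1, 24, 22), (17, 22, 1, 30, 17), (17, 22, 1, 34, 26), (20, 31, 1, 10, 33), (20, 31, 1, 17, 22), (20, 31, 1, 20, 31), (20, 31, 1, 24, 22), (20, 31, 1, 30, 17), (20, 31, 1, 34, 26), (24, 22, 1, 10, 33), (24, 22, 1, 17, 22), (24, 22, 1, 20, 31), (24, 22, 1, 24, 22), (24, 22, 1, 30, 17), (24, 22, 1, 34, 26), (30, 17, 1, 10, 33), (30, 17, 1, 17, 22), (30, 17, 1, 20, 31), (30, 17, 1, 24, 22), (30, 17, 1, 30, 17), (30, 17, 1, 34, 26), (34, 26, 1, 10, 33), (34, 26, 1, 17, 22), (34, 26, 1, 20, 31), (34, 26, 1, 24, 22), (34, 26, 1, 30, 17), (34, 26, 1, 34, 26), (7, 33, 7, 7, 33)}
Apply σ_{B < B2}; surviving tuples: {(17, 22, 1, 10, 33), (17, 22, 1, 20, 31), (17, 22, 1, 34, 26), (20, 31, 1, 10, 33), (24, 22, 1, 10, 33), (24, 22, 1, 20, 31), (24, 22, 1, 34, 26), (30, 17, 1, 10, 33), (30, 17, 1, 17, 22), (30, 17, 1, 20, 31), (30, 17, 1, 24, 22), (30, 17, 1, 34, 26), (34, 26, 1, 10, 33), (34, 26, 1, 20, 31)}
π_{B, G2} gives {(17, 10), (17, 17), (17, 20), (17, 24), (17, 34), (22, 10), (22, 20), (22, 34), (26, 10), (26, 20), (31, 10)} (3 duplicate(s) eliminated).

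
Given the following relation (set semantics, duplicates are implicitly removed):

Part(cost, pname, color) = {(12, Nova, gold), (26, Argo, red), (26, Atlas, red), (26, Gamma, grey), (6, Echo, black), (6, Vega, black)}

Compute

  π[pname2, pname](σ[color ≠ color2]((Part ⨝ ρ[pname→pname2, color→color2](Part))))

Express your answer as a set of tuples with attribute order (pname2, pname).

ρ[pname→pname2, color→color2]: schema becomes (cost, pname2, color2); tuples unchanged.
Part ⋈ ρ[pname→pname2, color→color2](Part) (natural join on cost): {(12, Nova, gold, Nova, gold), (26, Argo, red, Argo, red), (26, Argo, red, Atlas, red), (26, Argo, red, Gamma, grey), (26, Atlas, red, Argo, red), (26, Atlas, red, Atlas, red), (26, Atlas, red, Gamma, grey), (26, Gamma, grey, Argo, red), (26, Gamma, grey, Atlas, red), (26, Gamma, grey, Gamma, grey), (6, Echo, black, Echo, black), (6, Echo, black, Vega, black), (6, Vega, black, Echo, black), (6, Vega, black, Vega, black)}
Apply σ_{color ≠ color2}; surviving tuples: {(26, Argo, red, Gamma, grey), (26, Atlas, red, Gamma, grey), (26, Gamma, grey, Argo, red), (26, Gamma, grey, Atlas, red)}
Keep only column(s) pname2, pname: {(Argo, Gamma), (Atlas, Gamma), (Gamma, Argo), (Gamma, Atlas)}

{(Argo, Gamma), (Atlas, Gamma), (Gamma, Argo), (Gamma, Atlas)}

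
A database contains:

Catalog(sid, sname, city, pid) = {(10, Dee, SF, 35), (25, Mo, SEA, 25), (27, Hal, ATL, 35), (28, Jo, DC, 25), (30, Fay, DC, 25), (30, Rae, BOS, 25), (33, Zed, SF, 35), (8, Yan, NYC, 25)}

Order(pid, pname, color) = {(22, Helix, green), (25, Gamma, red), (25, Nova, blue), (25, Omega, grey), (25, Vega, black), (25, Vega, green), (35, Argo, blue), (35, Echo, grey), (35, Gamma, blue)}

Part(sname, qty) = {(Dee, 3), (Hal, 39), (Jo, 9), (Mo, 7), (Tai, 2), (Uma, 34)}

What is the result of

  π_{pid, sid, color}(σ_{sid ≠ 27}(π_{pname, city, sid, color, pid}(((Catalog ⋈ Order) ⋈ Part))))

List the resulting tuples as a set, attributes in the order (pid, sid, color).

{(25, 25, black), (25, 25, blue), (25, 25, green), (25, 25, grey), (25, 25, red), (25, 28, black), (25, 28, blue), (25, 28, green), (25, 28, grey), (25, 28, red), (35, 10, blue), (35, 10, grey)}

Joining Catalog and Order on pid yields {(10, Dee, SF, 35, Argo, blue), (10, Dee, SF, 35, Echo, grey), (10, Dee, SF, 35, Gamma, blue), (25, Mo, SEA, 25, Gamma, red), (25, Mo, SEA, 25, Nova, blue), (25, Mo, SEA, 25, Omega, grey), (25, Mo, SEA, 25, Vega, black), (25, Mo, SEA, 25, Vega, green), (27, Hal, ATL, 35, Argo, blue), (27, Hal, ATL, 35, Echo, grey), (27, Hal, ATL, 35, Gamma, blue), (28, Jo, DC, 25, Gamma, red), (28, Jo, DC, 25, Nova, blue), (28, Jo, DC, 25, Omega, grey), (28, Jo, DC, 25, Vega, black), (28, Jo, DC, 25, Vega, green), (30, Fay, DC, 25, Gamma, red), (30, Fay, DC, 25, Nova, blue), (30, Fay, DC, 25, Omega, grey), (30, Fay, DC, 25, Vega, black), (30, Fay, DC, 25, Vega, green), (30, Rae, BOS, 25, Gamma, red), (30, Rae, BOS, 25, Nova, blue), (30, Rae, BOS, 25, Omega, grey), (30, Rae, BOS, 25, Vega, black), (30, Rae, BOS, 25, Vega, green), (33, Zed, SF, 35, Argo, blue), (33, Zed, SF, 35, Echo, grey), (33, Zed, SF, 35, Gamma, blue), (8, Yan, NYC, 25, Gamma, red), (8, Yan, NYC, 25, Nova, blue), (8, Yan, NYC, 25, Omega, grey), (8, Yan, NYC, 25, Vega, black), (8, Yan, NYC, 25, Vega, green)}.
Joining (Catalog ⋈ Order) and Part on sname yields {(10, Dee, SF, 35, Argo, blue, 3), (10, Dee, SF, 35, Echo, grey, 3), (10, Dee, SF, 35, Gamma, blue, 3), (25, Mo, SEA, 25, Gamma, red, 7), (25, Mo, SEA, 25, Nova, blue, 7), (25, Mo, SEA, 25, Omega, grey, 7), (25, Mo, SEA, 25, Vega, black, 7), (25, Mo, SEA, 25, Vega, green, 7), (27, Hal, ATL, 35, Argo, blue, 39), (27, Hal, ATL, 35, Echo, grey, 39), (27, Hal, ATL, 35, Gamma, blue, 39), (28, Jo, DC, 25, Gamma, red, 9), (28, Jo, DC, 25, Nova, blue, 9), (28, Jo, DC, 25, Omega, grey, 9), (28, Jo, DC, 25, Vega, black, 9), (28, Jo, DC, 25, Vega, green, 9)}.
Keep only column(s) pname, city, sid, color, pid: {(Argo, ATL, 27, blue, 35), (Argo, SF, 10, blue, 35), (Echo, ATL, 27, grey, 35), (Echo, SF, 10, grey, 35), (Gamma, ATL, 27, blue, 35), (Gamma, DC, 28, red, 25), (Gamma, SEA, 25, red, 25), (Gamma, SF, 10, blue, 35), (Nova, DC, 28, blue, 25), (Nova, SEA, 25, blue, 25), (Omega, DC, 28, grey, 25), (Omega, SEA, 25, grey, 25), (Vega, DC, 28, black, 25), (Vega, DC, 28, green, 25), (Vega, SEA, 25, black, 25), (Vega, SEA, 25, green, 25)}
Apply σ_{sid ≠ 27}; surviving tuples: {(Argo, SF, 10, blue, 35), (Echo, SF, 10, grey, 35), (Gamma, DC, 28, red, 25), (Gamma, SEA, 25, red, 25), (Gamma, SF, 10, blue, 35), (Nova, DC, 28, blue, 25), (Nova, SEA, 25, blue, 25), (Omega, DC, 28, grey, 25), (Omega, SEA, 25, grey, 25), (Vega, DC, 28, black, 25), (Vega, DC, 28, green, 25), (Vega, SEA, 25, black, 25), (Vega, SEA, 25, green, 25)}
Keep only column(s) pid, sid, color (1 duplicate(s) eliminated): {(25, 25, black), (25, 25, blue), (25, 25, green), (25, 25, grey), (25, 25, red), (25, 28, black), (25, 28, blue), (25, 28, green), (25, 28, grey), (25, 28, red), (35, 10, blue), (35, 10, grey)}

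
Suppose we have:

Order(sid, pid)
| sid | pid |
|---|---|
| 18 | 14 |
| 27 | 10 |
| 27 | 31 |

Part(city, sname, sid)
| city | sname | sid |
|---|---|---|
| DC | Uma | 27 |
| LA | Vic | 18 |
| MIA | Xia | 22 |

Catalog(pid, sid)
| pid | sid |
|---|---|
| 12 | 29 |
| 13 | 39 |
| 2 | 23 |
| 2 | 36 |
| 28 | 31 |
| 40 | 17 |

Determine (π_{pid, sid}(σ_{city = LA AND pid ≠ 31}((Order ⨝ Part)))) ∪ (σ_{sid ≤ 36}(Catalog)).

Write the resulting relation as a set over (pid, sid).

{(12, 29), (14, 18), (2, 23), (2, 36), (28, 31), (40, 17)}

Joining Order and Part on sid yields {(18, 14, LA, Vic), (27, 10, DC, Uma), (27, 31, DC, Uma)}.
Apply σ_{city = LA AND pid ≠ 31}; surviving tuples: {(18, 14, LA, Vic)}
π[pid, sid]: project onto (pid, sid) → {(14, 18)}
Apply σ_{sid ≤ 36}; surviving tuples: {(12, 29), (2, 23), (2, 36), (28, 31), (40, 17)}
Taking the union: {(12, 29), (14, 18), (2, 23), (2, 36), (28, 31), (40, 17)}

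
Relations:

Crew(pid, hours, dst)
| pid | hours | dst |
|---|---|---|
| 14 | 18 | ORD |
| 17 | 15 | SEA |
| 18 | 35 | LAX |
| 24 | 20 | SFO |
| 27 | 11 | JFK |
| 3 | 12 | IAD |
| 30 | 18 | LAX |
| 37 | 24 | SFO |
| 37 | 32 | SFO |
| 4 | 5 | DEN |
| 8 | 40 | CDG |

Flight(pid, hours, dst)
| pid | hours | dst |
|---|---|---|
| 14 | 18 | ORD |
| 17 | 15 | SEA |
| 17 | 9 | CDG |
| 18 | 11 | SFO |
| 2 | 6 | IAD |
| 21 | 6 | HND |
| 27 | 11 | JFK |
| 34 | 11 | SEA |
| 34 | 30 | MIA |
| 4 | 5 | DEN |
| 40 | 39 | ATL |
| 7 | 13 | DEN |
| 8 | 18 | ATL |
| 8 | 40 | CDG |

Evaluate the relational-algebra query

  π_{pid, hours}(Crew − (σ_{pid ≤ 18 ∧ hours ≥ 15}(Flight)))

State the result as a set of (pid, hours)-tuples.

{(18, 35), (24, 20), (27, 11), (3, 12), (30, 18), (37, 24), (37, 32), (4, 5)}

Filtering on pid ≤ 18 ∧ hours ≥ 15 leaves {(14, 18, ORD), (17, 15, SEA), (8, 18, ATL), (8, 40, CDG)}.
Taking the difference: {(18, 35, LAX), (24, 20, SFO), (27, 11, JFK), (3, 12, IAD), (30, 18, LAX), (37, 24, SFO), (37, 32, SFO), (4, 5, DEN)}
π[pid, hours]: project onto (pid, hours) → {(18, 35), (24, 20), (27, 11), (3, 12), (30, 18), (37, 24), (37, 32), (4, 5)}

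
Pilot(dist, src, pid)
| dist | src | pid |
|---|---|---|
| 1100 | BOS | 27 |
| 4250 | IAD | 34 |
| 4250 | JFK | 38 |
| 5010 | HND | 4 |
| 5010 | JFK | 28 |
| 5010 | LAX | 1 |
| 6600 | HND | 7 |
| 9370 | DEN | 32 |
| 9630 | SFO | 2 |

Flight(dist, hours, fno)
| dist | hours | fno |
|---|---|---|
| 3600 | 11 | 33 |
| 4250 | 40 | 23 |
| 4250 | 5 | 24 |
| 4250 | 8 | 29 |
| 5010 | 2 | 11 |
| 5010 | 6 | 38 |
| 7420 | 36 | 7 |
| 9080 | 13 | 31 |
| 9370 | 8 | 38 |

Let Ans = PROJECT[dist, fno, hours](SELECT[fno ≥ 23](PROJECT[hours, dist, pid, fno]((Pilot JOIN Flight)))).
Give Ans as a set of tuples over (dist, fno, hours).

Joining Pilot and Flight on dist yields {(4250, IAD, 34, 40, 23), (4250, IAD, 34, 5, 24), (4250, IAD, 34, 8, 29), (4250, JFK, 38, 40, 23), (4250, JFK, 38, 5, 24), (4250, JFK, 38, 8, 29), (5010, HND, 4, 2, 11), (5010, HND, 4, 6, 38), (5010, JFK, 28, 2, 11), (5010, JFK, 28, 6, 38), (5010, LAX, 1, 2, 11), (5010, LAX, 1, 6, 38), (9370, DEN, 32, 8, 38)}.
Projecting to hours, dist, pid, fno: {(2, 5010, 1, 11), (2, 5010, 28, 11), (2, 5010, 4, 11), (40, 4250, 34, 23), (40, 4250, 38, 23), (5, 4250, 34, 24), (5, 4250, 38, 24), (6, 5010, 1, 38), (6, 5010, 28, 38), (6, 5010, 4, 38), (8, 4250, 34, 29), (8, 4250, 38, 29), (8, 9370, 32, 38)}
σ[fno ≥ 23]: keep tuples satisfying fno ≥ 23 → {(40, 4250, 34, 23), (40, 4250, 38, 23), (5, 4250, 34, 24), (5, 4250, 38, 24), (6, 5010, 1, 38), (6, 5010, 28, 38), (6, 5010, 4, 38), (8, 4250, 34, 29), (8, 4250, 38, 29), (8, 9370, 32, 38)}
Projecting to dist, fno, hours (5 duplicate(s) eliminated): {(4250, 23, 40), (4250, 24, 5), (4250, 29, 8), (5010, 38, 6), (9370, 38, 8)}

{(4250, 23, 40), (4250, 24, 5), (4250, 29, 8), (5010, 38, 6), (9370, 38, 8)}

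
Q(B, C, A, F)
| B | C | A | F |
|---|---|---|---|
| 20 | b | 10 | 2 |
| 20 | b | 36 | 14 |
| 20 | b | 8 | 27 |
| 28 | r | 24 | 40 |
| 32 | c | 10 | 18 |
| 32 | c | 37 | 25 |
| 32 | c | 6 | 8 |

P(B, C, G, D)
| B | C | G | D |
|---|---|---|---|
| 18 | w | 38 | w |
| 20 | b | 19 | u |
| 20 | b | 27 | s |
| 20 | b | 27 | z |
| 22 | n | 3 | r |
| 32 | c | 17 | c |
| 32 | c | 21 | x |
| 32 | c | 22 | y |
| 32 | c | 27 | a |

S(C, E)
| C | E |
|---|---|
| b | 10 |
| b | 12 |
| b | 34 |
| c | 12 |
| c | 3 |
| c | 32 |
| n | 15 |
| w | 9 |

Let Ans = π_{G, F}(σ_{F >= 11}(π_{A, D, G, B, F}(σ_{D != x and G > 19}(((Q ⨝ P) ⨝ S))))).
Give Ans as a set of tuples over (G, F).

{(22, 18), (22, 25), (27, 14), (27, 18), (27, 25), (27, 27)}

Joining Q and P on B, C yields {(20, b, 10, 2, 19, u), (20, b, 10, 2, 27, s), (20, b, 10, 2, 27, z), (20, b, 36, 14, 19, u), (20, b, 36, 14, 27, s), (20, b, 36, 14, 27, z), (20, b, 8, 27, 19, u), (20, b, 8, 27, 27, s), (20, b, 8, 27, 27, z), (32, c, 10, 18, 17, c), (32, c, 10, 18, 21, x), (32, c, 10, 18, 22, y), (32, c, 10, 18, 27, a), (32, c, 37, 25, 17, c), (32, c, 37, 25, 21, x), (32, c, 37, 25, 22, y), (32, c, 37, 25, 27, a), (32, c, 6, 8, 17, c), (32, c, 6, 8, 21, x), (32, c, 6, 8, 22, y), (32, c, 6, 8, 27, a)}.
Joining (Q ⨝ P) and S on C yields {(20, b, 10, 2, 19, u, 10), (20, b, 10, 2, 19, u, 12), (20, b, 10, 2, 19, u, 34), (20, b, 10, 2, 27, s, 10), (20, b, 10, 2, 27, s, 12), (20, b, 10, 2, 27, s, 34), (20, b, 10, 2, 27, z, 10), (20, b, 10, 2, 27, z, 12), (20, b, 10, 2, 27, z, 34), (20, b, 36, 14, 19, u, 10), (20, b, 36, 14, 19, u, 12), (20, b, 36, 14, 19, u, 34), (20, b, 36, 14, 27, s, 10), (20, b, 36, 14, 27, s, 12), (20, b, 36, 14, 27, s, 34), (20, b, 36, 14, 27, z, 10), (20, b, 36, 14, 27, z, 12), (20, b, 36, 14, 27, z, 34), (20, b, 8, 27, 19, u, 10), (20, b, 8, 27, 19, u, 12), (20, b, 8, 27, 19, u, 34), (20, b, 8, 27, 27, s, 10), (20, b, 8, 27, 27, s, 12), (20, b, 8, 27, 27, s, 34), (20, b, 8, 27, 27, z, 10), (20, b, 8, 27, 27, z, 12), (20, b, 8, 27, 27, z, 34), (32, c, 10, 18, 17, c, 12), (32, c, 10, 18, 17, c, 3), (32, c, 10, 18, 17, c, 32), (32, c, 10, 18, 21, x, 12), (32, c, 10, 18, 21, x, 3), (32, c, 10, 18, 21, x, 32), (32, c, 10, 18, 22, y, 12), (32, c, 10, 18, 22, y, 3), (32, c, 10, 18, 22, y, 32), (32, c, 10, 18, 27, a, 12), (32, c, 10, 18, 27, a, 3), (32, c, 10, 18, 27, a, 32), (32, c, 37, 25, 17, c, 12), (32, c, 37, 25, 17, c, 3), (32, c, 37, 25, 17, c, 32), (32, c, 37, 25, 21, x, 12), (32, c, 37, 25, 21, x, 3), (32, c, 37, 25, 21, x, 32), (32, c, 37, 25, 22, y, 12), (32, c, 37, 25, 22, y, 3), (32, c, 37, 25, 22, y, 32), (32, c, 37, 25, 27, a, 12), (32, c, 37, 25, 27, a, 3), (32, c, 37, 25, 27, a, 32), (32, c, 6, 8, 17, c, 12), (32, c, 6, 8, 17, c, 3), (32, c, 6, 8, 17, c, 32), (32, c, 6, 8, 21, x, 12), (32, c, 6, 8, 21, x, 3), (32, c, 6, 8, 21, x, 32), (32, c, 6, 8, 22, y, 12), (32, c, 6, 8, 22, y, 3), (32, c, 6, 8, 22, y, 32), (32, c, 6, 8, 27, a, 12), (32, c, 6, 8, 27, a, 3), (32, c, 6, 8, 27, a, 32)}.
Selection D != x and G > 19: {(20, b, 10, 2, 27, s, 10), (20, b, 10, 2, 27, s, 12), (20, b, 10, 2, 27, s, 34), (20, b, 10, 2, 27, z, 10), (20, b, 10, 2, 27, z, 12), (20, b, 10, 2, 27, z, 34), (20, b, 36, 14, 27, s, 10), (20, b, 36, 14, 27, s, 12), (20, b, 36, 14, 27, s, 34), (20, b, 36, 14, 27, z, 10), (20, b, 36, 14, 27, z, 12), (20, b, 36, 14, 27, z, 34), (20, b, 8, 27, 27, s, 10), (20, b, 8, 27, 27, s, 12), (20, b, 8, 27, 27, s, 34), (20, b, 8, 27, 27, z, 10), (20, b, 8, 27, 27, z, 12), (20, b, 8, 27, 27, z, 34), (32, c, 10, 18, 22, y, 12), (32, c, 10, 18, 22, y, 3), (32, c, 10, 18, 22, y, 32), (32, c, 10, 18, 27, a, 12), (32, c, 10, 18, 27, a, 3), (32, c, 10, 18, 27, a, 32), (32, c, 37, 25, 22, y, 12), (32, c, 37, 25, 22, y, 3), (32, c, 37, 25, 22, y, 32), (32, c, 37, 25, 27, a, 12), (32, c, 37, 25, 27, a, 3), (32, c, 37, 25, 27, a, 32), (32, c, 6, 8, 22, y, 12), (32, c, 6, 8, 22, y, 3), (32, c, 6, 8, 22, y, 32), (32, c, 6, 8, 27, a, 12), (32, c, 6, 8, 27, a, 3), (32, c, 6, 8, 27, a, 32)}
π[A, D, G, B, F]: project onto (A, D, G, B, F) (24 duplicate(s) eliminated) → {(10, a, 27, 32, 18), (10, s, 27, 20, 2), (10, y, 22, 32, 18), (10, z, 27, 20, 2), (36, s, 27, 20, 14), (36, z, 27, 20, 14), (37, a, 27, 32, 25), (37, y, 22, 32, 25), (6, a, 27, 32, 8), (6, y, 22, 32, 8), (8, s, 27, 20, 27), (8, z, 27, 20, 27)}
Selection F >= 11: {(10, a, 27, 32, 18), (10, y, 22, 32, 18), (36, s, 27, 20, 14), (36, z, 27, 20, 14), (37, a, 27, 32, 25), (37, y, 22, 32, 25), (8, s, 27, 20, 27), (8, z, 27, 20, 27)}
π[G, F]: project onto (G, F) (2 duplicate(s) eliminated) → {(22, 18), (22, 25), (27, 14), (27, 18), (27, 25), (27, 27)}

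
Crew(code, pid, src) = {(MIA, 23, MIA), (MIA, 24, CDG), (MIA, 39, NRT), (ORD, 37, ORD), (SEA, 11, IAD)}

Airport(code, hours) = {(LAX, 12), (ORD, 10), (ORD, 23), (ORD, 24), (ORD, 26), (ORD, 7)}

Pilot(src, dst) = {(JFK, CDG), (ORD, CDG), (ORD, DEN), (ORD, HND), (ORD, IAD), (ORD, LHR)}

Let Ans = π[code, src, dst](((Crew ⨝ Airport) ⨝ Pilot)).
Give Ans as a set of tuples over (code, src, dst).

Joining Crew and Airport on code yields {(ORD, 37, ORD, 10), (ORD, 37, ORD, 23), (ORD, 37, ORD, 24), (ORD, 37, ORD, 26), (ORD, 37, ORD, 7)}.
Joining (Crew ⨝ Airport) and Pilot on src yields {(ORD, 37, ORD, 10, CDG), (ORD, 37, ORD, 10, DEN), (ORD, 37, ORD, 10, HND), (ORD, 37, ORD, 10, IAD), (ORD, 37, ORD, 10, LHR), (ORD, 37, ORD, 23, CDG), (ORD, 37, ORD, 23, DEN), (ORD, 37, ORD, 23, HND), (ORD, 37, ORD, 23, IAD), (ORD, 37, ORD, 23, LHR), (ORD, 37, ORD, 24, CDG), (ORD, 37, ORD, 24, DEN), (ORD, 37, ORD, 24, HND), (ORD, 37, ORD, 24, IAD), (ORD, 37, ORD, 24, LHR), (ORD, 37, ORD, 26, CDG), (ORD, 37, ORD, 26, DEN), (ORD, 37, ORD, 26, HND), (ORD, 37, ORD, 26, IAD), (ORD, 37, ORD, 26, LHR), (ORD, 37, ORD, 7, CDG), (ORD, 37, ORD, 7, DEN), (ORD, 37, ORD, 7, HND), (ORD, 37, ORD, 7, IAD), (ORD, 37, ORD, 7, LHR)}.
π[code, src, dst]: project onto (code, src, dst) (20 duplicate(s) eliminated) → {(ORD, ORD, CDG), (ORD, ORD, DEN), (ORD, ORD, HND), (ORD, ORD, IAD), (ORD, ORD, LHR)}

{(ORD, ORD, CDG), (ORD, ORD, DEN), (ORD, ORD, HND), (ORD, ORD, IAD), (ORD, ORD, LHR)}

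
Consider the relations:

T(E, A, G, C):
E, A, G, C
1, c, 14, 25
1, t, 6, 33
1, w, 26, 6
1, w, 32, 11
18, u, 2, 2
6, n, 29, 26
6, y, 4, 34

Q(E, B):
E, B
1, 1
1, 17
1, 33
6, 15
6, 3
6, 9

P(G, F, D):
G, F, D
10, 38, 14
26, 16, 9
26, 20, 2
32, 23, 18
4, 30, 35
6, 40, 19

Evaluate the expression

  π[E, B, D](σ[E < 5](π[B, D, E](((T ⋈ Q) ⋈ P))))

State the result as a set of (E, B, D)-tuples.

Joining T and Q on E yields {(1, c, 14, 25, 1), (1, c, 14, 25, 17), (1, c, 14, 25, 33), (1, t, 6, 33, 1), (1, t, 6, 33, 17), (1, t, 6, 33, 33), (1, w, 26, 6, 1), (1, w, 26, 6, 17), (1, w, 26, 6, 33), (1, w, 32, 11, 1), (1, w, 32, 11, 17), (1, w, 32, 11, 33), (6, n, 29, 26, 15), (6, n, 29, 26, 3), (6, n, 29, 26, 9), (6, y, 4, 34, 15), (6, y, 4, 34, 3), (6, y, 4, 34, 9)}.
Joining (T ⋈ Q) and P on G yields {(1, t, 6, 33, 1, 40, 19), (1, t, 6, 33, 17, 40, 19), (1, t, 6, 33, 33, 40, 19), (1, w, 26, 6, 1, 16, 9), (1, w, 26, 6, 1, 20, 2), (1, w, 26, 6, 17, 16, 9), (1, w, 26, 6, 17, 20, 2), (1, w, 26, 6, 33, 16, 9), (1, w, 26, 6, 33, 20, 2), (1, w, 32, 11, 1, 23, 18), (1, w, 32, 11, 17, 23, 18), (1, w, 32, 11, 33, 23, 18), (6, y, 4, 34, 15, 30, 35), (6, y, 4, 34, 3, 30, 35), (6, y, 4, 34, 9, 30, 35)}.
π_{B, D, E} gives {(1, 18, 1), (1, 19, 1), (1, 2, 1), (1, 9, 1), (15, 35, 6), (17, 18, 1), (17, 19, 1), (17, 2, 1), (17, 9, 1), (3, 35, 6), (33, 18, 1), (33, 19, 1), (33, 2, 1), (33, 9, 1), (9, 35, 6)}.
Apply σ_{E < 5}; surviving tuples: {(1, 18, 1), (1, 19, 1), (1, 2, 1), (1, 9, 1), (17, 18, 1), (17, 19, 1), (17, 2, 1), (17, 9, 1), (33, 18, 1), (33, 19, 1), (33, 2, 1), (33, 9, 1)}
π_{E, B, D} gives {(1, 1, 18), (1, 1, 19), (1, 1, 2), (1, 1, 9), (1, 17, 18), (1, 17, 19), (1, 17, 2), (1, 17, 9), (1, 33, 18), (1, 33, 19), (1, 33, 2), (1, 33, 9)}.

{(1, 1, 18), (1, 1, 19), (1, 1, 2), (1, 1, 9), (1, 17, 18), (1, 17, 19), (1, 17, 2), (1, 17, 9), (1, 33, 18), (1, 33, 19), (1, 33, 2), (1, 33, 9)}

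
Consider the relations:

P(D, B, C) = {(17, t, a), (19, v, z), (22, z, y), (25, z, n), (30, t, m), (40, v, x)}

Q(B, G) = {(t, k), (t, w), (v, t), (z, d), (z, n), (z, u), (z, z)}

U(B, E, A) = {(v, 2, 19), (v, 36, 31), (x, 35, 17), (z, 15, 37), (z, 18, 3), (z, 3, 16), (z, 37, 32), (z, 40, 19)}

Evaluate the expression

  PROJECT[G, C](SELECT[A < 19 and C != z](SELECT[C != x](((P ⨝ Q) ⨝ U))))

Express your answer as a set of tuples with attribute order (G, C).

P ⋈ Q (natural join on B): {(17, t, a, k), (17, t, a, w), (19, v, z, t), (22, z, y, d), (22, z, y, n), (22, z, y, u), (22, z, y, z), (25, z, n, d), (25, z, n, n), (25, z, n, u), (25, z, n, z), (30, t, m, k), (30, t, m, w), (40, v, x, t)}
(P ⨝ Q) ⋈ U (natural join on B): {(19, v, z, t, 2, 19), (19, v, z, t, 36, 31), (22, z, y, d, 15, 37), (22, z, y, d, 18, 3), (22, z, y, d, 3, 16), (22, z, y, d, 37, 32), (22, z, y, d, 40, 19), (22, z, y, n, 15, 37), (22, z, y, n, 18, 3), (22, z, y, n, 3, 16), (22, z, y, n, 37, 32), (22, z, y, n, 40, 19), (22, z, y, u, 15, 37), (22, z, y, u, 18, 3), (22, z, y, u, 3, 16), (22, z, y, u, 37, 32), (22, z, y, u, 40, 19), (22, z, y, z, 15, 37), (22, z, y, z, 18, 3), (22, z, y, z, 3, 16), (22, z, y, z, 37, 32), (22, z, y, z, 40, 19), (25, z, n, d, 15, 37), (25, z, n, d, 18, 3), (25, z, n, d, 3, 16), (25, z, n, d, 37, 32), (25, z, n, d, 40, 19), (25, z, n, n, 15, 37), (25, z, n, n, 18, 3), (25, z, n, n, 3, 16), (25, z, n, n, 37, 32), (25, z, n, n, 40, 19), (25, z, n, u, 15, 37), (25, z, n, u, 18, 3), (25, z, n, u, 3, 16), (25, z, n, u, 37, 32), (25, z, n, u, 40, 19), (25, z, n, z, 15, 37), (25, z, n, z, 18, 3), (25, z, n, z, 3, 16), (25, z, n, z, 37, 32), (25, z, n, z, 40, 19), (40, v, x, t, 2, 19), (40, v, x, t, 36, 31)}
σ[C != x]: keep tuples satisfying C != x → {(19, v, z, t, 2, 19), (19, v, z, t, 36, 31), (22, z, y, d, 15, 37), (22, z, y, d, 18, 3), (22, z, y, d, 3, 16), (22, z, y, d, 37, 32), (22, z, y, d, 40, 19), (22, z, y, n, 15, 37), (22, z, y, n, 18, 3), (22, z, y, n, 3, 16), (22, z, y, n, 37, 32), (22, z, y, n, 40, 19), (22, z, y, u, 15, 37), (22, z, y, u, 18, 3), (22, z, y, u, 3, 16), (22, z, y, u, 37, 32), (22, z, y, u, 40, 19), (22, z, y, z, 15, 37), (22, z, y, z, 18, 3), (22, z, y, z, 3, 16), (22, z, y, z, 37, 32), (22, z, y, z, 40, 19), (25, z, n, d, 15, 37), (25, z, n, d, 18, 3), (25, z, n, d, 3, 16), (25, z, n, d, 37, 32), (25, z, n, d, 40, 19), (25, z, n, n, 15, 37), (25, z, n, n, 18, 3), (25, z, n, n, 3, 16), (25, z, n, n, 37, 32), (25, z, n, n, 40, 19), (25, z, n, u, 15, 37), (25, z, n, u, 18, 3), (25, z, n, u, 3, 16), (25, z, n, u, 37, 32), (25, z, n, u, 40, 19), (25, z, n, z, 15, 37), (25, z, n, z, 18, 3), (25, z, n, z, 3, 16), (25, z, n, z, 37, 32), (25, z, n, z, 40, 19)}
σ[A < 19 and C != z]: keep tuples satisfying A < 19 and C != z → {(22, z, y, d, 18, 3), (22, z, y, d, 3, 16), (22, z, y, n, 18, 3), (22, z, y, n, 3, 16), (22, z, y, u, 18, 3), (22, z, y, u, 3, 16), (22, z, y, z, 18, 3), (22, z, y, z, 3, 16), (25, z, n, d, 18, 3), (25, z, n, d, 3, 16), (25, z, n, n, 18, 3), (25, z, n, n, 3, 16), (25, z, n, u, 18, 3), (25, z, n, u, 3, 16), (25, z, n, z, 18, 3), (25, z, n, z, 3, 16)}
Keep only column(s) G, C (8 duplicate(s) eliminated): {(d, n), (d, y), (n, n), (n, y), (u, n), (u, y), (z, n), (z, y)}

{(d, n), (d, y), (n, n), (n, y), (u, n), (u, y), (z, n), (z, y)}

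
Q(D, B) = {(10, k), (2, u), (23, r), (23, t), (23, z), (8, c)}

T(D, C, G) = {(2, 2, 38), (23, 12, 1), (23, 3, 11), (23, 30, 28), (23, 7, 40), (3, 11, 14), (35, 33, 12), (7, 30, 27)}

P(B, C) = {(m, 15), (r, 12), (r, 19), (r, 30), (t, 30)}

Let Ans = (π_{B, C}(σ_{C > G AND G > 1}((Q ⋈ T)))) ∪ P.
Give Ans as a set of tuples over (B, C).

{(m, 15), (r, 12), (r, 19), (r, 30), (t, 30), (z, 30)}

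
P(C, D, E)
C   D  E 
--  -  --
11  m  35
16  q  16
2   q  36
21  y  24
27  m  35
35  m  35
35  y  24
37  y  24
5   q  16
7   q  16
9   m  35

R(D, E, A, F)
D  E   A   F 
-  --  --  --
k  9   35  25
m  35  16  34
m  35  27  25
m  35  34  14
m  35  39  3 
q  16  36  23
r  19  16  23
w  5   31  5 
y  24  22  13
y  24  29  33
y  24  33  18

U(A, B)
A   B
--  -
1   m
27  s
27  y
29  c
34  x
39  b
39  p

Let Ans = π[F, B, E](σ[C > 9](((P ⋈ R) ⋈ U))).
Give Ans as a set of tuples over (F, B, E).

Natural join on D, E: {(11, m, 35, 16, 34), (11, m, 35, 27, 25), (11, m, 35, 34, 14), (11, m, 35, 39, 3), (16, q, 16, 36, 23), (21, y, 24, 22, 13), (21, y, 24, 29, 33), (21, y, 24, 33, 18), (27, m, 35, 16, 34), (27, m, 35, 27, 25), (27, m, 35, 34, 14), (27, m, 35, 39, 3), (35, m, 35, 16, 34), (35, m, 35, 27, 25), (35, m, 35, 34, 14), (35, m, 35, 39, 3), (35, y, 24, 22, 13), (35, y, 24, 29, 33), (35, y, 24, 33, 18), (37, y, 24, 22, 13), (37, y, 24, 29, 33), (37, y, 24, 33, 18), (5, q, 16, 36, 23), (7, q, 16, 36, 23), (9, m, 35, 16, 34), (9, m, 35, 27, 25), (9, m, 35, 34, 14), (9, m, 35, 39, 3)}
Natural join on A: {(11, m, 35, 27, 25, s), (11, m, 35, 27, 25, y), (11, m, 35, 34, 14, x), (11, m, 35, 39, 3, b), (11, m, 35, 39, 3, p), (21, y, 24, 29, 33, c), (27, m, 35, 27, 25, s), (27, m, 35, 27, 25, y), (27, m, 35, 34, 14, x), (27, m, 35, 39, 3, b), (27, m, 35, 39, 3, p), (35, m, 35, 27, 25, s), (35, m, 35, 27, 25, y), (35, m, 35, 34, 14, x), (35, m, 35, 39, 3, b), (35, m, 35, 39, 3, p), (35, y, 24, 29, 33, c), (37, y, 24, 29, 33, c), (9, m, 35, 27, 25, s), (9, m, 35, 27, 25, y), (9, m, 35, 34, 14, x), (9, m, 35, 39, 3, b), (9, m, 35, 39, 3, p)}
Filtering on C > 9 leaves {(11, m, 35, 27, 25, s), (11, m, 35, 27, 25, y), (11, m, 35, 34, 14, x), (11, m, 35, 39, 3, b), (11, m, 35, 39, 3, p), (21, y, 24, 29, 33, c), (27, m, 35, 27, 25, s), (27, m, 35, 27, 25, y), (27, m, 35, 34, 14, x), (27, m, 35, 39, 3, b), (27, m, 35, 39, 3, p), (35, m, 35, 27, 25, s), (35, m, 35, 27, 25, y), (35, m, 35, 34, 14, x), (35, m, 35, 39, 3, b), (35, m, 35, 39, 3, p), (35, y, 24, 29, 33, c), (37, y, 24, 29, 33, c)}.
π_{F, B, E} gives {(14, x, 35), (25, s, 35), (25, y, 35), (3, b, 35), (3, p, 35), (33, c, 24)} (12 duplicate(s) eliminated).

{(14, x, 35), (25, s, 35), (25, y, 35), (3, b, 35), (3, p, 35), (33, c, 24)}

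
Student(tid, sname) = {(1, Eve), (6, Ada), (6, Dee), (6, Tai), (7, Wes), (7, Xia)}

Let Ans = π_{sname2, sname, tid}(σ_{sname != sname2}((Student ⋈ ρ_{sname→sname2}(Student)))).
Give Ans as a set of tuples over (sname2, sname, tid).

{(Ada, Dee, 6), (Ada, Tai, 6), (Dee, Ada, 6), (Dee, Tai, 6), (Tai, Ada, 6), (Tai, Dee, 6), (Wes, Xia, 7), (Xia, Wes, 7)}

ρ[sname→sname2]: schema becomes (tid, sname2); tuples unchanged.
Natural join on tid: {(1, Eve, Eve), (6, Ada, Ada), (6, Ada, Dee), (6, Ada, Tai), (6, Dee, Ada), (6, Dee, Dee), (6, Dee, Tai), (6, Tai, Ada), (6, Tai, Dee), (6, Tai, Tai), (7, Wes, Wes), (7, Wes, Xia), (7, Xia, Wes), (7, Xia, Xia)}
σ[sname != sname2]: keep tuples satisfying sname != sname2 → {(6, Ada, Dee), (6, Ada, Tai), (6, Dee, Ada), (6, Dee, Tai), (6, Tai, Ada), (6, Tai, Dee), (7, Wes, Xia), (7, Xia, Wes)}
Keep only column(s) sname2, sname, tid: {(Ada, Dee, 6), (Ada, Tai, 6), (Dee, Ada, 6), (Dee, Tai, 6), (Tai, Ada, 6), (Tai, Dee, 6), (Wes, Xia, 7), (Xia, Wes, 7)}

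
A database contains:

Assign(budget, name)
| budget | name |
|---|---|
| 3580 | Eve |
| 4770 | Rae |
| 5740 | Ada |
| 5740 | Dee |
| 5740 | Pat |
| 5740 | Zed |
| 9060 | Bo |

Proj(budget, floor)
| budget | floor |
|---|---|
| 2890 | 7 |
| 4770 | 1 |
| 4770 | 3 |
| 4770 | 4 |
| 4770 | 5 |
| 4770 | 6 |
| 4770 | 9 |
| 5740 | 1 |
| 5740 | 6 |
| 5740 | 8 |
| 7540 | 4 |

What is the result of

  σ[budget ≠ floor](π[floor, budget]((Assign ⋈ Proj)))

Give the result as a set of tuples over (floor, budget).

{(1, 4770), (1, 5740), (3, 4770), (4, 4770), (5, 4770), (6, 4770), (6, 5740), (8, 5740), (9, 4770)}

Joining Assign and Proj on budget yields {(4770, Rae, 1), (4770, Rae, 3), (4770, Rae, 4), (4770, Rae, 5), (4770, Rae, 6), (4770, Rae, 9), (5740, Ada, 1), (5740, Ada, 6), (5740, Ada, 8), (5740, Dee, 1), (5740, Dee, 6), (5740, Dee, 8), (5740, Pat, 1), (5740, Pat, 6), (5740, Pat, 8), (5740, Zed, 1), (5740, Zed, 6), (5740, Zed, 8)}.
Keep only column(s) floor, budget (9 duplicate(s) eliminated): {(1, 4770), (1, 5740), (3, 4770), (4, 4770), (5, 4770), (6, 4770), (6, 5740), (8, 5740), (9, 4770)}
Filtering on budget ≠ floor leaves {(1, 4770), (1, 5740), (3, 4770), (4, 4770), (5, 4770), (6, 4770), (6, 5740), (8, 5740), (9, 4770)}.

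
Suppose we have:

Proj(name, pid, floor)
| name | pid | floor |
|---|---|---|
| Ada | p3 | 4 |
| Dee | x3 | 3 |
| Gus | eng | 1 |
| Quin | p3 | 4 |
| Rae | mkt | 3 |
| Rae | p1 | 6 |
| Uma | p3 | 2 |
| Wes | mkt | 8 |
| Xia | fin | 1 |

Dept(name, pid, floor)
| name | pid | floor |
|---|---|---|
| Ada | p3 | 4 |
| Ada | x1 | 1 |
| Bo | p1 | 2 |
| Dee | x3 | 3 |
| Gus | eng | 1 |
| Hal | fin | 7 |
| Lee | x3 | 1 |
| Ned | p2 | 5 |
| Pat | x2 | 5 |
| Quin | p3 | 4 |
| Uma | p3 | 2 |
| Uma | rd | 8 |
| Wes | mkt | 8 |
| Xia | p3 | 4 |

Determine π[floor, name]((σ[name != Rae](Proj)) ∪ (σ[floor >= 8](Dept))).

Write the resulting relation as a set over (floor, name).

Selection name != Rae: {(Ada, p3, 4), (Dee, x3, 3), (Gus, eng, 1), (Quin, p3, 4), (Uma, p3, 2), (Wes, mkt, 8), (Xia, fin, 1)}
Selection floor >= 8: {(Uma, rd, 8), (Wes, mkt, 8)}
Union: {(Ada, p3, 4), (Dee, x3, 3), (Gus, eng, 1), (Quin, p3, 4), (Uma, p3, 2), (Wes, mkt, 8), (Xia, fin, 1)} with {(Uma, rd, 8), (Wes, mkt, 8)} → {(Ada, p3, 4), (Dee, x3, 3), (Gus, eng, 1), (Quin, p3, 4), (Uma, p3, 2), (Uma, rd, 8), (Wes, mkt, 8), (Xia, fin, 1)}
π[floor, name]: project onto (floor, name) → {(1, Gus), (1, Xia), (2, Uma), (3, Dee), (4, Ada), (4, Quin), (8, Uma), (8, Wes)}

{(1, Gus), (1, Xia), (2, Uma), (3, Dee), (4, Ada), (4, Quin), (8, Uma), (8, Wes)}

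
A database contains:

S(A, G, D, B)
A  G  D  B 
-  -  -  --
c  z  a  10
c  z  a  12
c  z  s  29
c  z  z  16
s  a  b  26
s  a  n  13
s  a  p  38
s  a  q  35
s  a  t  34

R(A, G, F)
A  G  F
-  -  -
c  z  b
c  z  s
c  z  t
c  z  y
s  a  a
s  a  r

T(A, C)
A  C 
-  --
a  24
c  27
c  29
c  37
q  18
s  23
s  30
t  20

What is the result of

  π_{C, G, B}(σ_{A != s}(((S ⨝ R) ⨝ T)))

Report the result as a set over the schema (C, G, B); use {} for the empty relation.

{(27, z, 10), (27, z, 12), (27, z, 16), (27, z, 29), (29, z, 10), (29, z, 12), (29, z, 16), (29, z, 29), (37, z, 10), (37, z, 12), (37, z, 16), (37, z, 29)}

Natural join on A, G: {(c, z, a, 10, b), (c, z, a, 10, s), (c, z, a, 10, t), (c, z, a, 10, y), (c, z, a, 12, b), (c, z, a, 12, s), (c, z, a, 12, t), (c, z, a, 12, y), (c, z, s, 29, b), (c, z, s, 29, s), (c, z, s, 29, t), (c, z, s, 29, y), (c, z, z, 16, b), (c, z, z, 16, s), (c, z, z, 16, t), (c, z, z, 16, y), (s, a, b, 26, a), (s, a, b, 26, r), (s, a, n, 13, a), (s, a, n, 13, r), (s, a, p, 38, a), (s, a, p, 38, r), (s, a, q, 35, a), (s, a, q, 35, r), (s, a, t, 34, a), (s, a, t, 34, r)}
Natural join on A: {(c, z, a, 10, b, 27), (c, z, a, 10, b, 29), (c, z, a, 10, b, 37), (c, z, a, 10, s, 27), (c, z, a, 10, s, 29), (c, z, a, 10, s, 37), (c, z, a, 10, t, 27), (c, z, a, 10, t, 29), (c, z, a, 10, t, 37), (c, z, a, 10, y, 27), (c, z, a, 10, y, 29), (c, z, a, 10, y, 37), (c, z, a, 12, b, 27), (c, z, a, 12, b, 29), (c, z, a, 12, b, 37), (c, z, a, 12, s, 27), (c, z, a, 12, s, 29), (c, z, a, 12, s, 37), (c, z, a, 12, t, 27), (c, z, a, 12, t, 29), (c, z, a, 12, t, 37), (c, z, a, 12, y, 27), (c, z, a, 12, y, 29), (c, z, a, 12, y, 37), (c, z, s, 29, b, 27), (c, z, s, 29, b, 29), (c, z, s, 29, b, 37), (c, z, s, 29, s, 27), (c, z, s, 29, s, 29), (c, z, s, 29, s, 37), (c, z, s, 29, t, 27), (c, z, s, 29, t, 29), (c, z, s, 29, t, 37), (c, z, s, 29, y, 27), (c, z, s, 29, y, 29), (c, z, s, 29, y, 37), (c, z, z, 16, b, 27), (c, z, z, 16, b, 29), (c, z, z, 16, b, 37), (c, z, z, 16, s, 27), (c, z, z, 16, s, 29), (c, z, z, 16, s, 37), (c, z, z, 16, t, 27), (c, z, z, 16, t, 29), (c, z, z, 16, t, 37), (c, z, z, 16, y, 27), (c, z, z, 16, y, 29), (c, z, z, 16, y, 37), (s, a, b, 26, a, 23), (s, a, b, 26, a, 30), (s, a, b, 26, r, 23), (s, a, b, 26, r, 30), (s, a, n, 13, a, 23), (s, a, n, 13, a, 30), (s, a, n, 13, r, 23), (s, a, n, 13, r, 30), (s, a, p, 38, a, 23), (s, a, p, 38, a, 30), (s, a, p, 38, r, 23), (s, a, p, 38, r, 30), (s, a, q, 35, a, 23), (s, a, q, 35, a, 30), (s, a, q, 35, r, 23), (s, a, q, 35, r, 30), (s, a, t, 34, a, 23), (s, a, t, 34, a, 30), (s, a, t, 34, r, 23), (s, a, t, 34, r, 30)}
Apply σ_{A != s}; surviving tuples: {(c, z, a, 10, b, 27), (c, z, a, 10, b, 29), (c, z, a, 10, b, 37), (c, z, a, 10, s, 27), (c, z, a, 10, s, 29), (c, z, a, 10, s, 37), (c, z, a, 10, t, 27), (c, z, a, 10, t, 29), (c, z, a, 10, t, 37), (c, z, a, 10, y, 27), (c, z, a, 10, y, 29), (c, z, a, 10, y, 37), (c, z, a, 12, b, 27), (c, z, a, 12, b, 29), (c, z, a, 12, b, 37), (c, z, a, 12, s, 27), (c, z, a, 12, s, 29), (c, z, a, 12, s, 37), (c, z, a, 12, t, 27), (c, z, a, 12, t, 29), (c, z, a, 12, t, 37), (c, z, a, 12, y, 27), (c, z, a, 12, y, 29), (c, z, a, 12, y, 37), (c, z, s, 29, b, 27), (c, z, s, 29, b, 29), (c, z, s, 29, b, 37), (c, z, s, 29, s, 27), (c, z, s, 29, s, 29), (c, z, s, 29, s, 37), (c, z, s, 29, t, 27), (c, z, s, 29, t, 29), (c, z, s, 29, t, 37), (c, z, s, 29, y, 27), (c, z, s, 29, y, 29), (c, z, s, 29, y, 37), (c, z, z, 16, b, 27), (c, z, z, 16, b, 29), (c, z, z, 16, b, 37), (c, z, z, 16, s, 27), (c, z, z, 16, s, 29), (c, z, z, 16, s, 37), (c, z, z, 16, t, 27), (c, z, z, 16, t, 29), (c, z, z, 16, t, 37), (c, z, z, 16, y, 27), (c, z, z, 16, y, 29), (c, z, z, 16, y, 37)}
Projecting to C, G, B (36 duplicate(s) eliminated): {(27, z, 10), (27, z, 12), (27, z, 16), (27, z, 29), (29, z, 10), (29, z, 12), (29, z, 16), (29, z, 29), (37, z, 10), (37, z, 12), (37, z, 16), (37, z, 29)}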